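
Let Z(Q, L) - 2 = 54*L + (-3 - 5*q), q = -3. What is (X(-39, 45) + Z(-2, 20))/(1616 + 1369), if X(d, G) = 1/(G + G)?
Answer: 98461/268650 ≈ 0.36650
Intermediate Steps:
X(d, G) = 1/(2*G)
Z(Q, L) = 14 + 54*L (Z(Q, L) = 2 + (54*L + (-3 - 5*(-3))) = 2 + (54*L + (-3 + 15)) = 2 + (54*L + 12) = 2 + (12 + 54*L) = 14 + 54*L)
(X(-39, 45) + Z(-2, 20))/(1616 + 1369) = ((1/2)/45 + (14 + 54*20))/(1616 + 1369) = ((1/2)*(1/45) + (14 + 1080))/2985 = (1/90 + 1094)*(1/2985) = (98461/90)*(1/2985) = 98461/268650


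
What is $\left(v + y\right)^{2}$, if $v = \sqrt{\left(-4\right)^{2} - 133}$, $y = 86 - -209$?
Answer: $86908 + 1770 i \sqrt{13} \approx 86908.0 + 6381.8 i$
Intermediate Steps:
$y = 295$ ($y = 86 + 209 = 295$)
$v = 3 i \sqrt{13}$ ($v = \sqrt{16 - 133} = \sqrt{-117} = 3 i \sqrt{13} \approx 10.817 i$)
$\left(v + y\right)^{2} = \left(3 i \sqrt{13} + 295\right)^{2} = \left(295 + 3 i \sqrt{13}\right)^{2}$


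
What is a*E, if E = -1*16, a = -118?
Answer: 1888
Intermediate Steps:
E = -16
a*E = -118*(-16) = 1888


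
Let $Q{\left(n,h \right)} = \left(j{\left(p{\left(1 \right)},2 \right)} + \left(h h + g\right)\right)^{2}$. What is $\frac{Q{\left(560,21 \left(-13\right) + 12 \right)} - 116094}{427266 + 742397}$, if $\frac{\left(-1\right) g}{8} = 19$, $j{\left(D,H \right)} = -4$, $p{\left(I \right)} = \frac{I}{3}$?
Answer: $\frac{4619125131}{1169663} \approx 3949.1$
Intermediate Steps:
$p{\left(I \right)} = \frac{I}{3}$ ($p{\left(I \right)} = I \frac{1}{3} = \frac{I}{3}$)
$g = -152$ ($g = \left(-8\right) 19 = -152$)
$Q{\left(n,h \right)} = \left(-156 + h^{2}\right)^{2}$ ($Q{\left(n,h \right)} = \left(-4 + \left(h h - 152\right)\right)^{2} = \left(-4 + \left(h^{2} - 152\right)\right)^{2} = \left(-4 + \left(-152 + h^{2}\right)\right)^{2} = \left(-156 + h^{2}\right)^{2}$)
$\frac{Q{\left(560,21 \left(-13\right) + 12 \right)} - 116094}{427266 + 742397} = \frac{\left(-156 + \left(21 \left(-13\right) + 12\right)^{2}\right)^{2} - 116094}{427266 + 742397} = \frac{\left(-156 + \left(-273 + 12\right)^{2}\right)^{2} - 116094}{1169663} = \left(\left(-156 + \left(-261\right)^{2}\right)^{2} - 116094\right) \frac{1}{1169663} = \left(\left(-156 + 68121\right)^{2} - 116094\right) \frac{1}{1169663} = \left(67965^{2} - 116094\right) \frac{1}{1169663} = \left(4619241225 - 116094\right) \frac{1}{1169663} = 4619125131 \cdot \frac{1}{1169663} = \frac{4619125131}{1169663}$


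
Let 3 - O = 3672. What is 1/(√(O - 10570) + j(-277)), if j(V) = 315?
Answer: 315/113464 - I*√14239/113464 ≈ 0.0027762 - 0.0010517*I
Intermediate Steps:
O = -3669 (O = 3 - 1*3672 = 3 - 3672 = -3669)
1/(√(O - 10570) + j(-277)) = 1/(√(-3669 - 10570) + 315) = 1/(√(-14239) + 315) = 1/(I*√14239 + 315) = 1/(315 + I*√14239)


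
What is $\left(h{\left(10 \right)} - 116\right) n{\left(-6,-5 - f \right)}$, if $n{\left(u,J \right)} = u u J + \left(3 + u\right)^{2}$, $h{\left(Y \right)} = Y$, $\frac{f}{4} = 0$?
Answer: $18126$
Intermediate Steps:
$f = 0$ ($f = 4 \cdot 0 = 0$)
$n{\left(u,J \right)} = \left(3 + u\right)^{2} + J u^{2}$ ($n{\left(u,J \right)} = u^{2} J + \left(3 + u\right)^{2} = J u^{2} + \left(3 + u\right)^{2} = \left(3 + u\right)^{2} + J u^{2}$)
$\left(h{\left(10 \right)} - 116\right) n{\left(-6,-5 - f \right)} = \left(10 - 116\right) \left(\left(3 - 6\right)^{2} + \left(-5 - 0\right) \left(-6\right)^{2}\right) = - 106 \left(\left(-3\right)^{2} + \left(-5 + 0\right) 36\right) = - 106 \left(9 - 180\right) = \left(-106\right) \left(-171\right) = 18126$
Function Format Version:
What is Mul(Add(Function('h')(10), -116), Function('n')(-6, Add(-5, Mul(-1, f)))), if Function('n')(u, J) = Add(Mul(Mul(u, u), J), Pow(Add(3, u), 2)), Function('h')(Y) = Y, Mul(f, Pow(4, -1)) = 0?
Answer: 18126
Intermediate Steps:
f = 0 (f = Mul(4, 0) = 0)
Function('n')(u, J) = Add(Pow(Add(3, u), 2), Mul(J, Pow(u, 2))) (Function('n')(u, J) = Add(Mul(Pow(u, 2), J), Pow(Add(3, u), 2)) = Add(Mul(J, Pow(u, 2)), Pow(Add(3, u), 2)) = Add(Pow(Add(3, u), 2), Mul(J, Pow(u, 2))))
Mul(Add(Function('h')(10), -116), Function('n')(-6, Add(-5, Mul(-1, f)))) = Mul(Add(10, -116), Add(Pow(Add(3, -6), 2), Mul(Add(-5, Mul(-1, 0)), Pow(-6, 2)))) = Mul(-106, Add(Pow(-3, 2), Mul(Add(-5, 0), 36))) = Mul(-106, Add(9, Mul(-5, 36))) = Mul(-106, Add(9, -180)) = Mul(-106, -171) = 18126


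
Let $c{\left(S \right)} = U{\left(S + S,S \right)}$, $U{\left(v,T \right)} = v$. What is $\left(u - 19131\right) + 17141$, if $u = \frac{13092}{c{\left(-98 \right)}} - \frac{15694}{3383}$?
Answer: $- \frac{341717895}{165767} \approx -2061.4$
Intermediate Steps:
$c{\left(S \right)} = 2 S$ ($c{\left(S \right)} = S + S = 2 S$)
$u = - \frac{11841565}{165767}$ ($u = \frac{13092}{2 \left(-98\right)} - \frac{15694}{3383} = \frac{13092}{-196} - \frac{15694}{3383} = 13092 \left(- \frac{1}{196}\right) - \frac{15694}{3383} = - \frac{3273}{49} - \frac{15694}{3383} = - \frac{11841565}{165767} \approx -71.435$)
$\left(u - 19131\right) + 17141 = \left(- \frac{11841565}{165767} - 19131\right) + 17141 = - \frac{3183130042}{165767} + 17141 = - \frac{341717895}{165767}$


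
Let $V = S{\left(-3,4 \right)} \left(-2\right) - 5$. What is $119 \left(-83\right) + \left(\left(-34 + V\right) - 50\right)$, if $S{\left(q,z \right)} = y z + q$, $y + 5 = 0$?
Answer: $-9920$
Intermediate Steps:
$y = -5$ ($y = -5 + 0 = -5$)
$S{\left(q,z \right)} = q - 5 z$ ($S{\left(q,z \right)} = - 5 z + q = q - 5 z$)
$V = 41$ ($V = \left(-3 - 20\right) \left(-2\right) - 5 = \left(-23\right) \left(-2\right) - 5 = 46 - 5 = 41$)
$119 \left(-83\right) + \left(\left(-34 + V\right) - 50\right) = 119 \left(-83\right) + \left(\left(-34 + 41\right) - 50\right) = -9877 + \left(7 - 50\right) = -9877 - 43 = -9920$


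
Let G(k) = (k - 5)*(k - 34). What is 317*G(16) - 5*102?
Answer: -63276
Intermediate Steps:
G(k) = (-34 + k)*(-5 + k) (G(k) = (-5 + k)*(-34 + k) = (-34 + k)*(-5 + k))
317*G(16) - 5*102 = 317*(170 + 16² - 39*16) - 5*102 = 317*(170 + 256 - 624) - 510 = 317*(-198) - 510 = -62766 - 510 = -63276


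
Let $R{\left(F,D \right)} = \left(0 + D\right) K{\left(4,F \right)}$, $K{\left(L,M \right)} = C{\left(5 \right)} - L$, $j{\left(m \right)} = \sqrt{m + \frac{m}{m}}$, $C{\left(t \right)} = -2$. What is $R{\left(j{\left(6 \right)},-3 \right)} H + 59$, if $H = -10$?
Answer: $-121$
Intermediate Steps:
$j{\left(m \right)} = \sqrt{1 + m}$ ($j{\left(m \right)} = \sqrt{m + 1} = \sqrt{1 + m}$)
$K{\left(L,M \right)} = -2 - L$
$R{\left(F,D \right)} = - 6 D$ ($R{\left(F,D \right)} = \left(0 + D\right) \left(-2 - 4\right) = D \left(-2 - 4\right) = D \left(-6\right) = - 6 D$)
$R{\left(j{\left(6 \right)},-3 \right)} H + 59 = \left(-6\right) \left(-3\right) \left(-10\right) + 59 = 18 \left(-10\right) + 59 = -180 + 59 = -121$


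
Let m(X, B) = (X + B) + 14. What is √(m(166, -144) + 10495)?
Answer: √10531 ≈ 102.62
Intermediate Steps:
m(X, B) = 14 + B + X (m(X, B) = (B + X) + 14 = 14 + B + X)
√(m(166, -144) + 10495) = √((14 - 144 + 166) + 10495) = √(36 + 10495) = √10531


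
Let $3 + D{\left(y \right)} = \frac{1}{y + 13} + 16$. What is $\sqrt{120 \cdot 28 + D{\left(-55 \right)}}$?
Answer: $\frac{\sqrt{5949930}}{42} \approx 58.077$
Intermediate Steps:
$D{\left(y \right)} = 13 + \frac{1}{13 + y}$ ($D{\left(y \right)} = -3 + \left(\frac{1}{y + 13} + 16\right) = -3 + \left(\frac{1}{13 + y} + 16\right) = -3 + \left(16 + \frac{1}{13 + y}\right) = 13 + \frac{1}{13 + y}$)
$\sqrt{120 \cdot 28 + D{\left(-55 \right)}} = \sqrt{120 \cdot 28 + \frac{170 + 13 \left(-55\right)}{13 - 55}} = \sqrt{3360 + \frac{170 - 715}{-42}} = \sqrt{3360 - - \frac{545}{42}} = \sqrt{3360 + \frac{545}{42}} = \sqrt{\frac{141665}{42}} = \frac{\sqrt{5949930}}{42}$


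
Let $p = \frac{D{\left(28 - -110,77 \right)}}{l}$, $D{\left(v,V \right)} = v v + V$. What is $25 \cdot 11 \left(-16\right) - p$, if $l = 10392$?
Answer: $- \frac{45743921}{10392} \approx -4401.8$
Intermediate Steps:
$D{\left(v,V \right)} = V + v^{2}$ ($D{\left(v,V \right)} = v^{2} + V = V + v^{2}$)
$p = \frac{19121}{10392}$ ($p = \frac{77 + \left(28 - -110\right)^{2}}{10392} = \left(77 + \left(28 + 110\right)^{2}\right) \frac{1}{10392} = \left(77 + 138^{2}\right) \frac{1}{10392} = \left(77 + 19044\right) \frac{1}{10392} = 19121 \cdot \frac{1}{10392} = \frac{19121}{10392} \approx 1.84$)
$25 \cdot 11 \left(-16\right) - p = 25 \cdot 11 \left(-16\right) - \frac{19121}{10392} = 275 \left(-16\right) - \frac{19121}{10392} = -4400 - \frac{19121}{10392} = - \frac{45743921}{10392}$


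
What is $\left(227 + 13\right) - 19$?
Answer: $221$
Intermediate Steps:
$\left(227 + 13\right) - 19 = 240 - 19 = 221$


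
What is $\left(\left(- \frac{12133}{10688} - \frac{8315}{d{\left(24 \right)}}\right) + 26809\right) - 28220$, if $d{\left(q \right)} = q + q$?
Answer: $- \frac{50833123}{32064} \approx -1585.4$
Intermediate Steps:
$d{\left(q \right)} = 2 q$
$\left(\left(- \frac{12133}{10688} - \frac{8315}{d{\left(24 \right)}}\right) + 26809\right) - 28220 = \left(\left(- \frac{12133}{10688} - \frac{8315}{2 \cdot 24}\right) + 26809\right) - 28220 = \left(\left(\left(-12133\right) \frac{1}{10688} - \frac{8315}{48}\right) + 26809\right) - 28220 = \left(\left(- \frac{12133}{10688} - \frac{8315}{48}\right) + 26809\right) - 28220 = \left(- \frac{5590819}{32064} + 26809\right) - 28220 = \frac{854012957}{32064} - 28220 = - \frac{50833123}{32064}$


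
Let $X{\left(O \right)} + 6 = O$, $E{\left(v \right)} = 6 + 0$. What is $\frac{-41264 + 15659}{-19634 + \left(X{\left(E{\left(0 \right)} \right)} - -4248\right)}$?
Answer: $\frac{25605}{15386} \approx 1.6642$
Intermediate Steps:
$E{\left(v \right)} = 6$
$X{\left(O \right)} = -6 + O$
$\frac{-41264 + 15659}{-19634 + \left(X{\left(E{\left(0 \right)} \right)} - -4248\right)} = \frac{-41264 + 15659}{-19634 + \left(\left(-6 + 6\right) - -4248\right)} = - \frac{25605}{-19634 + \left(0 + 4248\right)} = - \frac{25605}{-19634 + 4248} = - \frac{25605}{-15386} = \left(-25605\right) \left(- \frac{1}{15386}\right) = \frac{25605}{15386}$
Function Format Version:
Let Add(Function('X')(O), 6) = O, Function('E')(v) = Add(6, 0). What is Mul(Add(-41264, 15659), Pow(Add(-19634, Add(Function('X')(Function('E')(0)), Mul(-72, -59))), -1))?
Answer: Rational(25605, 15386) ≈ 1.6642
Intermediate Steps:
Function('E')(v) = 6
Function('X')(O) = Add(-6, O)
Mul(Add(-41264, 15659), Pow(Add(-19634, Add(Function('X')(Function('E')(0)), Mul(-72, -59))), -1)) = Mul(Add(-41264, 15659), Pow(Add(-19634, Add(Add(-6, 6), Mul(-72, -59))), -1)) = Mul(-25605, Pow(Add(-19634, Add(0, 4248)), -1)) = Mul(-25605, Pow(Add(-19634, 4248), -1)) = Mul(-25605, Pow(-15386, -1)) = Mul(-25605, Rational(-1, 15386)) = Rational(25605, 15386)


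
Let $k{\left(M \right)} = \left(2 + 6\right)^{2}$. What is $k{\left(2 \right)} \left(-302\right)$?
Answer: $-19328$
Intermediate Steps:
$k{\left(M \right)} = 64$ ($k{\left(M \right)} = 8^{2} = 64$)
$k{\left(2 \right)} \left(-302\right) = 64 \left(-302\right) = -19328$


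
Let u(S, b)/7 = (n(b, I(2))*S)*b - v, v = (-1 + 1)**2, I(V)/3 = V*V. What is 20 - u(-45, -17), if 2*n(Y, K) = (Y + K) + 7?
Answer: -5335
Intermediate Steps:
I(V) = 3*V**2 (I(V) = 3*(V*V) = 3*V**2)
n(Y, K) = 7/2 + K/2 + Y/2 (n(Y, K) = ((Y + K) + 7)/2 = ((K + Y) + 7)/2 = (7 + K + Y)/2 = 7/2 + K/2 + Y/2)
v = 0 (v = 0**2 = 0)
u(S, b) = 7*S*b*(19/2 + b/2) (u(S, b) = 7*(((7/2 + (3*2**2)/2 + b/2)*S)*b - 1*0) = 7*(((7/2 + (3*4)/2 + b/2)*S)*b + 0) = 7*(((7/2 + (1/2)*12 + b/2)*S)*b + 0) = 7*(((7/2 + 6 + b/2)*S)*b + 0) = 7*(((19/2 + b/2)*S)*b + 0) = 7*((S*(19/2 + b/2))*b + 0) = 7*(S*b*(19/2 + b/2) + 0) = 7*(S*b*(19/2 + b/2)) = 7*S*b*(19/2 + b/2))
20 - u(-45, -17) = 20 - 7*(-45)*(-17)*(19 - 17)/2 = 20 - 7*(-45)*(-17)*2/2 = 20 - 1*5355 = 20 - 5355 = -5335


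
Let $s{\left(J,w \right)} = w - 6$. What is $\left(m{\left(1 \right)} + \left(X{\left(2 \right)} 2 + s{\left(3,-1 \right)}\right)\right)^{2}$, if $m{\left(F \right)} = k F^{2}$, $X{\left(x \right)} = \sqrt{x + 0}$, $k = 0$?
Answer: $57 - 28 \sqrt{2} \approx 17.402$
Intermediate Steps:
$s{\left(J,w \right)} = -6 + w$ ($s{\left(J,w \right)} = w - 6 = -6 + w$)
$X{\left(x \right)} = \sqrt{x}$
$m{\left(F \right)} = 0$ ($m{\left(F \right)} = 0 F^{2} = 0$)
$\left(m{\left(1 \right)} + \left(X{\left(2 \right)} 2 + s{\left(3,-1 \right)}\right)\right)^{2} = \left(0 + \left(\sqrt{2} \cdot 2 - 7\right)\right)^{2} = \left(0 - \left(7 - 2 \sqrt{2}\right)\right)^{2} = \left(-7 + 2 \sqrt{2}\right)^{2}$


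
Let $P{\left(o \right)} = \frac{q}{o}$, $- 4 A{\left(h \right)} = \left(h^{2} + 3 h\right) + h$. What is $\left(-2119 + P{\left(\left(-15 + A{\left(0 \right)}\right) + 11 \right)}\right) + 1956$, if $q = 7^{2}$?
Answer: $- \frac{701}{4} \approx -175.25$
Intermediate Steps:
$q = 49$
$A{\left(h \right)} = - h - \frac{h^{2}}{4}$ ($A{\left(h \right)} = - \frac{\left(h^{2} + 3 h\right) + h}{4} = - \frac{h^{2} + 4 h}{4} = - h - \frac{h^{2}}{4}$)
$P{\left(o \right)} = \frac{49}{o}$
$\left(-2119 + P{\left(\left(-15 + A{\left(0 \right)}\right) + 11 \right)}\right) + 1956 = \left(-2119 + \frac{49}{\left(-15 - 0 \left(4 + 0\right)\right) + 11}\right) + 1956 = \left(-2119 + \frac{49}{\left(-15 - 0 \cdot 4\right) + 11}\right) + 1956 = \left(-2119 + \frac{49}{\left(-15 + 0\right) + 11}\right) + 1956 = \left(-2119 + \frac{49}{-15 + 11}\right) + 1956 = \left(-2119 + \frac{49}{-4}\right) + 1956 = \left(-2119 + 49 \left(- \frac{1}{4}\right)\right) + 1956 = \left(-2119 - \frac{49}{4}\right) + 1956 = - \frac{8525}{4} + 1956 = - \frac{701}{4}$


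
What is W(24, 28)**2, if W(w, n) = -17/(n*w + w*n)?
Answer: 289/1806336 ≈ 0.00015999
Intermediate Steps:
W(w, n) = -17/(2*n*w) (W(w, n) = -17/(n*w + n*w) = -17*1/(2*n*w) = -17/(2*n*w))
W(24, 28)**2 = (-17/2/(28*24))**2 = (-17/2*1/28*1/24)**2 = (-17/1344)**2 = 289/1806336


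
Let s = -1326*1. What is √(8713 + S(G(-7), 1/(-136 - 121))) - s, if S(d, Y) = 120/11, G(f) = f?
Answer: 1326 + √1055593/11 ≈ 1419.4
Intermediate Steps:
S(d, Y) = 120/11 (S(d, Y) = 120*(1/11) = 120/11)
s = -1326
√(8713 + S(G(-7), 1/(-136 - 121))) - s = √(8713 + 120/11) - 1*(-1326) = √(95963/11) + 1326 = √1055593/11 + 1326 = 1326 + √1055593/11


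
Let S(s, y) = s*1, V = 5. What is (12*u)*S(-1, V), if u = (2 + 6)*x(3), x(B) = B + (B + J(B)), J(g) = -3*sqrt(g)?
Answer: -576 + 288*sqrt(3) ≈ -77.169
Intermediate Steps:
S(s, y) = s
x(B) = -3*sqrt(B) + 2*B (x(B) = B + (B - 3*sqrt(B)) = -3*sqrt(B) + 2*B)
u = 48 - 24*sqrt(3) (u = (2 + 6)*(-3*sqrt(3) + 2*3) = 8*(-3*sqrt(3) + 6) = 8*(6 - 3*sqrt(3)) = 48 - 24*sqrt(3) ≈ 6.4308)
(12*u)*S(-1, V) = (12*(48 - 24*sqrt(3)))*(-1) = (576 - 288*sqrt(3))*(-1) = -576 + 288*sqrt(3)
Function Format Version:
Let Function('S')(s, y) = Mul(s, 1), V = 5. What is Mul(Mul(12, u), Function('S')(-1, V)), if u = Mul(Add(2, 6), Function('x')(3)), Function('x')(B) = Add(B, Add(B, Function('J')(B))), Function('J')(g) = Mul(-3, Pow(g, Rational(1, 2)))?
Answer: Add(-576, Mul(288, Pow(3, Rational(1, 2)))) ≈ -77.169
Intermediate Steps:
Function('S')(s, y) = s
Function('x')(B) = Add(Mul(-3, Pow(B, Rational(1, 2))), Mul(2, B)) (Function('x')(B) = Add(B, Add(B, Mul(-3, Pow(B, Rational(1, 2))))) = Add(Mul(-3, Pow(B, Rational(1, 2))), Mul(2, B)))
u = Add(48, Mul(-24, Pow(3, Rational(1, 2)))) (u = Mul(Add(2, 6), Add(Mul(-3, Pow(3, Rational(1, 2))), Mul(2, 3))) = Mul(8, Add(Mul(-3, Pow(3, Rational(1, 2))), 6)) = Mul(8, Add(6, Mul(-3, Pow(3, Rational(1, 2))))) = Add(48, Mul(-24, Pow(3, Rational(1, 2)))) ≈ 6.4308)
Mul(Mul(12, u), Function('S')(-1, V)) = Mul(Mul(12, Add(48, Mul(-24, Pow(3, Rational(1, 2))))), -1) = Mul(Add(576, Mul(-288, Pow(3, Rational(1, 2)))), -1) = Add(-576, Mul(288, Pow(3, Rational(1, 2))))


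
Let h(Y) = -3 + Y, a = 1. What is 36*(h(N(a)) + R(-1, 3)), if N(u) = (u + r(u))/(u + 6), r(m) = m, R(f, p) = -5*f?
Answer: 576/7 ≈ 82.286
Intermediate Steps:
N(u) = 2*u/(6 + u) (N(u) = (u + u)/(u + 6) = (2*u)/(6 + u) = 2*u/(6 + u))
36*(h(N(a)) + R(-1, 3)) = 36*((-3 + 2*1/(6 + 1)) - 5*(-1)) = 36*((-3 + 2*1/7) + 5) = 36*((-3 + 2*1*(⅐)) + 5) = 36*((-3 + 2/7) + 5) = 36*(-19/7 + 5) = 36*(16/7) = 576/7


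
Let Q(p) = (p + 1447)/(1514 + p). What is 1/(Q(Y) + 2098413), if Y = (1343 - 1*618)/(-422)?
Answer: 638183/1339172113488 ≈ 4.7655e-7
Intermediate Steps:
Y = -725/422 (Y = (1343 - 618)*(-1/422) = 725*(-1/422) = -725/422 ≈ -1.7180)
Q(p) = (1447 + p)/(1514 + p)
1/(Q(Y) + 2098413) = 1/((1447 - 725/422)/(1514 - 725/422) + 2098413) = 1/((609909/422)/(638183/422) + 2098413) = 1/((422/638183)*(609909/422) + 2098413) = 1/(609909/638183 + 2098413) = 1/(1339172113488/638183) = 638183/1339172113488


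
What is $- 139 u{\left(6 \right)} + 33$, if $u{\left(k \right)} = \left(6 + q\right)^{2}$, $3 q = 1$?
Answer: $- \frac{49882}{9} \approx -5542.4$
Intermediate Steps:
$q = \frac{1}{3}$ ($q = \frac{1}{3} \cdot 1 = \frac{1}{3} \approx 0.33333$)
$u{\left(k \right)} = \frac{361}{9}$ ($u{\left(k \right)} = \left(6 + \frac{1}{3}\right)^{2} = \left(\frac{19}{3}\right)^{2} = \frac{361}{9}$)
$- 139 u{\left(6 \right)} + 33 = \left(-139\right) \frac{361}{9} + 33 = - \frac{50179}{9} + 33 = - \frac{49882}{9}$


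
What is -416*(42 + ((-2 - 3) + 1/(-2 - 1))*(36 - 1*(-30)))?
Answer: 128960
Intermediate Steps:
-416*(42 + ((-2 - 3) + 1/(-2 - 1))*(36 - 1*(-30))) = -416*(42 + (-5 + 1/(-3))*(36 + 30)) = -416*(42 + (-5 - ⅓)*66) = -416*(42 - 16/3*66) = -416*(42 - 352) = -416*(-310) = 128960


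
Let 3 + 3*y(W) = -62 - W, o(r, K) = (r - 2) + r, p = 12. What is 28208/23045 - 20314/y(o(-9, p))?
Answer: 18742370/13827 ≈ 1355.5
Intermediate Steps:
o(r, K) = -2 + 2*r (o(r, K) = (-2 + r) + r = -2 + 2*r)
y(W) = -65/3 - W/3 (y(W) = -1 + (-62 - W)/3 = -1 + (-62/3 - W/3) = -65/3 - W/3)
28208/23045 - 20314/y(o(-9, p)) = 28208/23045 - 20314/(-65/3 - (-2 + 2*(-9))/3) = 28208*(1/23045) - 20314/(-65/3 - (-2 - 18)/3) = 28208/23045 - 20314/(-65/3 - 1/3*(-20)) = 28208/23045 - 20314/(-65/3 + 20/3) = 28208/23045 - 20314/(-15) = 28208/23045 - 20314*(-1/15) = 28208/23045 + 20314/15 = 18742370/13827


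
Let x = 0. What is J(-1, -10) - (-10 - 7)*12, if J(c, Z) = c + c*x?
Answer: 203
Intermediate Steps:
J(c, Z) = c (J(c, Z) = c + c*0 = c + 0 = c)
J(-1, -10) - (-10 - 7)*12 = -1 - (-10 - 7)*12 = -1 - (-17)*12 = -1 - 1*(-204) = -1 + 204 = 203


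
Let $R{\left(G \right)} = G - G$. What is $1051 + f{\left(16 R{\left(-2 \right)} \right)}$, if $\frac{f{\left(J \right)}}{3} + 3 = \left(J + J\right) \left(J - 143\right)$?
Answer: $1042$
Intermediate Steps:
$R{\left(G \right)} = 0$
$f{\left(J \right)} = -9 + 6 J \left(-143 + J\right)$ ($f{\left(J \right)} = -9 + 3 \left(J + J\right) \left(J - 143\right) = -9 + 3 \cdot 2 J \left(J - 143\right) = -9 + 3 \cdot 2 J \left(-143 + J\right) = -9 + 6 J \left(-143 + J\right)$)
$1051 + f{\left(16 R{\left(-2 \right)} \right)} = 1051 - \left(9 + 0 + 858 \cdot 16 \cdot 0\right) = 1051 - \left(9 - 6 \cdot 0^{2}\right) = 1051 + \left(-9 + 0 + 6 \cdot 0\right) = 1051 + \left(-9 + 0 + 0\right) = 1051 - 9 = 1042$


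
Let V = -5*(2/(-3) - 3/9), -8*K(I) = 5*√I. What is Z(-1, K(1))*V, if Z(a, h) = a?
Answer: -5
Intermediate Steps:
K(I) = -5*√I/8
V = 5 (V = -5*(2*(-⅓) - 3*⅑) = -5*(-⅔ - ⅓) = -5*(-1) = 5)
Z(-1, K(1))*V = -1*5 = -5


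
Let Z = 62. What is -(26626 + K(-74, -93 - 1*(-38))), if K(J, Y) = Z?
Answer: -26688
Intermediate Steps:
K(J, Y) = 62
-(26626 + K(-74, -93 - 1*(-38))) = -(26626 + 62) = -1*26688 = -26688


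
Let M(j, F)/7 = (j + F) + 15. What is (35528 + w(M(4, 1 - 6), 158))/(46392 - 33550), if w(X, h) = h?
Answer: 17843/6421 ≈ 2.7789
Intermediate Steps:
M(j, F) = 105 + 7*F + 7*j (M(j, F) = 7*((j + F) + 15) = 7*((F + j) + 15) = 7*(15 + F + j) = 105 + 7*F + 7*j)
(35528 + w(M(4, 1 - 6), 158))/(46392 - 33550) = (35528 + 158)/(46392 - 33550) = 35686/12842 = 35686*(1/12842) = 17843/6421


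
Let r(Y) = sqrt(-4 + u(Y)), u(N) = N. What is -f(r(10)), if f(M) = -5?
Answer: 5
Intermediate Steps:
r(Y) = sqrt(-4 + Y)
-f(r(10)) = -1*(-5) = 5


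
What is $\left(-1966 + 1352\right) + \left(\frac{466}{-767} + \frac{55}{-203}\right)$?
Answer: $- \frac{95737197}{155701} \approx -614.88$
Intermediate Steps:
$\left(-1966 + 1352\right) + \left(\frac{466}{-767} + \frac{55}{-203}\right) = -614 + \left(466 \left(- \frac{1}{767}\right) + 55 \left(- \frac{1}{203}\right)\right) = -614 - \frac{136783}{155701} = - \frac{95737197}{155701}$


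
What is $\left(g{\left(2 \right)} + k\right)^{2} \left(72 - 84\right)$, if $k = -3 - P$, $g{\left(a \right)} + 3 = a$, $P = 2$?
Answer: $-432$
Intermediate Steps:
$g{\left(a \right)} = -3 + a$
$k = -5$ ($k = -3 - 2 = -5$)
$\left(g{\left(2 \right)} + k\right)^{2} \left(72 - 84\right) = \left(\left(-3 + 2\right) - 5\right)^{2} \left(72 - 84\right) = \left(-1 - 5\right)^{2} \left(-12\right) = \left(-6\right)^{2} \left(-12\right) = 36 \left(-12\right) = -432$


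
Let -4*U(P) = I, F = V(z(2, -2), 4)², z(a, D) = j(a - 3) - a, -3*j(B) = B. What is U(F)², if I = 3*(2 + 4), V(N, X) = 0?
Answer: 81/4 ≈ 20.250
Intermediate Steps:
j(B) = -B/3
z(a, D) = 1 - 4*a/3 (z(a, D) = -(a - 3)/3 - a = -(-3 + a)/3 - a = (1 - a/3) - a = 1 - 4*a/3)
F = 0 (F = 0² = 0)
I = 18 (I = 3*6 = 18)
U(P) = -9/2 (U(P) = -¼*18 = -9/2)
U(F)² = (-9/2)² = 81/4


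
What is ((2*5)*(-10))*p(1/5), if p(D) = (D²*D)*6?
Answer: -24/5 ≈ -4.8000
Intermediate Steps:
p(D) = 6*D³ (p(D) = D³*6 = 6*D³)
((2*5)*(-10))*p(1/5) = ((2*5)*(-10))*(6*(1/5)³) = (10*(-10))*(6*(⅕)³) = -600/125 = -100*6/125 = -24/5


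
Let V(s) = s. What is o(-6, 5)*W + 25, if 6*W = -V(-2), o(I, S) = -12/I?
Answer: 77/3 ≈ 25.667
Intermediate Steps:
W = ⅓ (W = (-1*(-2))/6 = (⅙)*2 = ⅓ ≈ 0.33333)
o(-6, 5)*W + 25 = -12/(-6)*(⅓) + 25 = -12*(-⅙)*(⅓) + 25 = 2*(⅓) + 25 = ⅔ + 25 = 77/3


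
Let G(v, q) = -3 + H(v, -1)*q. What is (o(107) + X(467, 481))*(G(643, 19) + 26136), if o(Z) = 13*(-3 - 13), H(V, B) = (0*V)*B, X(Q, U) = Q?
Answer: 6768447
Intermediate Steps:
H(V, B) = 0 (H(V, B) = 0*B = 0)
o(Z) = -208 (o(Z) = 13*(-16) = -208)
G(v, q) = -3 (G(v, q) = -3 + 0*q = -3 + 0 = -3)
(o(107) + X(467, 481))*(G(643, 19) + 26136) = (-208 + 467)*(-3 + 26136) = 259*26133 = 6768447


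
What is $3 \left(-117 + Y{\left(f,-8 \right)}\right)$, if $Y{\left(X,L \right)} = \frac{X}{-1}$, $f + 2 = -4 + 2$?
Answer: $-339$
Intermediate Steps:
$f = -4$ ($f = -2 + \left(-4 + 2\right) = -2 - 2 = -4$)
$Y{\left(X,L \right)} = - X$ ($Y{\left(X,L \right)} = X \left(-1\right) = - X$)
$3 \left(-117 + Y{\left(f,-8 \right)}\right) = 3 \left(-117 - -4\right) = 3 \left(-117 + 4\right) = 3 \left(-113\right) = -339$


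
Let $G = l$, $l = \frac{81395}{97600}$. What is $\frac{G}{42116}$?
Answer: $\frac{16279}{822104320} \approx 1.9802 \cdot 10^{-5}$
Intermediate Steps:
$l = \frac{16279}{19520}$ ($l = 81395 \cdot \frac{1}{97600} = \frac{16279}{19520} \approx 0.83397$)
$G = \frac{16279}{19520} \approx 0.83397$
$\frac{G}{42116} = \frac{16279}{19520 \cdot 42116} = \frac{16279}{19520} \cdot \frac{1}{42116} = \frac{16279}{822104320}$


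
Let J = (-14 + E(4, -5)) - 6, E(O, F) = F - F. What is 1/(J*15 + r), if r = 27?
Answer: -1/273 ≈ -0.0036630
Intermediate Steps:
E(O, F) = 0
J = -20 (J = (-14 + 0) - 6 = -14 - 6 = -20)
1/(J*15 + r) = 1/(-20*15 + 27) = 1/(-300 + 27) = 1/(-273) = -1/273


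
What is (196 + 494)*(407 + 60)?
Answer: 322230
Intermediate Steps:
(196 + 494)*(407 + 60) = 690*467 = 322230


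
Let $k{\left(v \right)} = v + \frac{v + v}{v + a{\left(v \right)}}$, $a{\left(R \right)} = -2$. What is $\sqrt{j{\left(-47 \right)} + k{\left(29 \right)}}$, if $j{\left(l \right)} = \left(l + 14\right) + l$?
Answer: $\frac{i \sqrt{3957}}{9} \approx 6.9894 i$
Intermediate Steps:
$j{\left(l \right)} = 14 + 2 l$ ($j{\left(l \right)} = \left(14 + l\right) + l = 14 + 2 l$)
$k{\left(v \right)} = v + \frac{2 v}{-2 + v}$ ($k{\left(v \right)} = v + \frac{v + v}{v - 2} = v + \frac{2 v}{-2 + v}$)
$\sqrt{j{\left(-47 \right)} + k{\left(29 \right)}} = \sqrt{\left(14 + 2 \left(-47\right)\right) + \frac{29^{2}}{-2 + 29}} = \sqrt{\left(14 - 94\right) + \frac{841}{27}} = \sqrt{-80 + 841 \cdot \frac{1}{27}} = \sqrt{-80 + \frac{841}{27}} = \sqrt{- \frac{1319}{27}} = \frac{i \sqrt{3957}}{9}$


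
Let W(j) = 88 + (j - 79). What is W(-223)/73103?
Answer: -214/73103 ≈ -0.0029274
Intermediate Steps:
W(j) = 9 + j (W(j) = 88 + (-79 + j) = 9 + j)
W(-223)/73103 = (9 - 223)/73103 = -214*1/73103 = -214/73103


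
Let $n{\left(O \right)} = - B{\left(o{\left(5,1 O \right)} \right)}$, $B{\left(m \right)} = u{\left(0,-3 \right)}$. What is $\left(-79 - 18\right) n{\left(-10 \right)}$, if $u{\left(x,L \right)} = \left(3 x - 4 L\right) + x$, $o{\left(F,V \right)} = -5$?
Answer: $1164$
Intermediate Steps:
$u{\left(x,L \right)} = - 4 L + 4 x$ ($u{\left(x,L \right)} = \left(- 4 L + 3 x\right) + x = - 4 L + 4 x$)
$B{\left(m \right)} = 12$ ($B{\left(m \right)} = \left(-4\right) \left(-3\right) + 4 \cdot 0 = 12 + 0 = 12$)
$n{\left(O \right)} = -12$ ($n{\left(O \right)} = \left(-1\right) 12 = -12$)
$\left(-79 - 18\right) n{\left(-10 \right)} = \left(-79 - 18\right) \left(-12\right) = \left(-97\right) \left(-12\right) = 1164$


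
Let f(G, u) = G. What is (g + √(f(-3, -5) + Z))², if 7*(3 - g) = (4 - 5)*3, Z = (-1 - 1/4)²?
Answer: 8089/784 + 12*I*√23/7 ≈ 10.318 + 8.2214*I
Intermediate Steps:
Z = 25/16 (Z = (-1 - 1*¼)² = (-1 - ¼)² = (-5/4)² = 25/16 ≈ 1.5625)
g = 24/7 (g = 3 - (4 - 5)*3/7 = 3 - (-1)*3/7 = 3 - ⅐*(-3) = 3 + 3/7 = 24/7 ≈ 3.4286)
(g + √(f(-3, -5) + Z))² = (24/7 + √(-3 + 25/16))² = (24/7 + √(-23/16))² = (24/7 + I*√23/4)²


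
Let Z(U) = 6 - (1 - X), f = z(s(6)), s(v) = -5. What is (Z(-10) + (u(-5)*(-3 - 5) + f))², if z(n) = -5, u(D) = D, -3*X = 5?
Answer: 13225/9 ≈ 1469.4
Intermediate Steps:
X = -5/3 (X = -⅓*5 = -5/3 ≈ -1.6667)
f = -5
Z(U) = 10/3 (Z(U) = 6 - (1 - 1*(-5/3)) = 6 - (1 + 5/3) = 6 - 1*8/3 = 6 - 8/3 = 10/3)
(Z(-10) + (u(-5)*(-3 - 5) + f))² = (10/3 + (-5*(-3 - 5) - 5))² = (10/3 + (-5*(-8) - 5))² = (10/3 + (40 - 5))² = (10/3 + 35)² = (115/3)² = 13225/9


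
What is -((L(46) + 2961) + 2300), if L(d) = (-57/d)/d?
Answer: -11132219/2116 ≈ -5261.0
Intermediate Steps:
L(d) = -57/d²
-((L(46) + 2961) + 2300) = -((-57/46² + 2961) + 2300) = -((-57*1/2116 + 2961) + 2300) = -((-57/2116 + 2961) + 2300) = -(6265419/2116 + 2300) = -1*11132219/2116 = -11132219/2116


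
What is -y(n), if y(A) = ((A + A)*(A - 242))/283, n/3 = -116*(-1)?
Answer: -73776/283 ≈ -260.69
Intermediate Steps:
n = 348 (n = 3*(-116*(-1)) = 3*116 = 348)
y(A) = 2*A*(-242 + A)/283 (y(A) = ((2*A)*(-242 + A))*(1/283) = (2*A*(-242 + A))*(1/283) = 2*A*(-242 + A)/283)
-y(n) = -2*348*(-242 + 348)/283 = -2*348*106/283 = -1*73776/283 = -73776/283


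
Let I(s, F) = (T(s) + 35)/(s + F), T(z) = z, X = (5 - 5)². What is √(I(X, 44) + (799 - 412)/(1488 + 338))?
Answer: √3358927/1826 ≈ 1.0037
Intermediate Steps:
X = 0 (X = 0² = 0)
I(s, F) = (35 + s)/(F + s) (I(s, F) = (s + 35)/(s + F) = (35 + s)/(F + s))
√(I(X, 44) + (799 - 412)/(1488 + 338)) = √((35 + 0)/(44 + 0) + (799 - 412)/(1488 + 338)) = √(35/44 + 387/1826) = √(3679/3652) = √3358927/1826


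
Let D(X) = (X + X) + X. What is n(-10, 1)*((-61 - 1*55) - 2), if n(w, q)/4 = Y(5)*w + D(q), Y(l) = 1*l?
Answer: 22184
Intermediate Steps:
Y(l) = l
D(X) = 3*X (D(X) = 2*X + X = 3*X)
n(w, q) = 12*q + 20*w (n(w, q) = 4*(5*w + 3*q) = 4*(3*q + 5*w) = 12*q + 20*w)
n(-10, 1)*((-61 - 1*55) - 2) = (12*1 + 20*(-10))*((-61 - 1*55) - 2) = (12 - 200)*((-61 - 55) - 2) = -188*(-116 - 2) = -188*(-118) = 22184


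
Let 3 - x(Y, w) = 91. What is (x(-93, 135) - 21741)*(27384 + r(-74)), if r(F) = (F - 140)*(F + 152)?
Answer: -233395668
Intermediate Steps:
x(Y, w) = -88 (x(Y, w) = 3 - 1*91 = 3 - 91 = -88)
r(F) = (-140 + F)*(152 + F)
(x(-93, 135) - 21741)*(27384 + r(-74)) = (-88 - 21741)*(27384 + (-21280 + (-74)**2 + 12*(-74))) = -21829*(27384 + (-21280 + 5476 - 888)) = -21829*(27384 - 16692) = -21829*10692 = -233395668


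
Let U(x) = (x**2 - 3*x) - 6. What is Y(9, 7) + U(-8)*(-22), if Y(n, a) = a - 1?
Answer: -1798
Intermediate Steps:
Y(n, a) = -1 + a
U(x) = -6 + x**2 - 3*x
Y(9, 7) + U(-8)*(-22) = (-1 + 7) + (-6 + (-8)**2 - 3*(-8))*(-22) = 6 + (-6 + 64 + 24)*(-22) = 6 + 82*(-22) = 6 - 1804 = -1798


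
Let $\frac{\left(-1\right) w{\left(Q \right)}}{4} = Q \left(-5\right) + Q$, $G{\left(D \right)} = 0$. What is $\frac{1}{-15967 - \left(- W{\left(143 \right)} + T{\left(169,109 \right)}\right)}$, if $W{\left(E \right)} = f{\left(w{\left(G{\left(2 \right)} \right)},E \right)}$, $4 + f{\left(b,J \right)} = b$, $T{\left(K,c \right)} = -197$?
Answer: $- \frac{1}{15774} \approx -6.3395 \cdot 10^{-5}$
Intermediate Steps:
$w{\left(Q \right)} = 16 Q$ ($w{\left(Q \right)} = - 4 \left(Q \left(-5\right) + Q\right) = - 4 \left(- 5 Q + Q\right) = - 4 \left(- 4 Q\right) = 16 Q$)
$f{\left(b,J \right)} = -4 + b$
$W{\left(E \right)} = -4$ ($W{\left(E \right)} = -4 + 16 \cdot 0 = -4 + 0 = -4$)
$\frac{1}{-15967 - \left(- W{\left(143 \right)} + T{\left(169,109 \right)}\right)} = \frac{1}{-15967 - -193} = \frac{1}{-15967 + \left(-4 + 197\right)} = \frac{1}{-15967 + 193} = \frac{1}{-15774} = - \frac{1}{15774}$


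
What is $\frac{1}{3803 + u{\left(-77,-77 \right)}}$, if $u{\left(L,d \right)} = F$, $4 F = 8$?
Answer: $\frac{1}{3805} \approx 0.00026281$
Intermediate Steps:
$F = 2$ ($F = \frac{1}{4} \cdot 8 = 2$)
$u{\left(L,d \right)} = 2$
$\frac{1}{3803 + u{\left(-77,-77 \right)}} = \frac{1}{3803 + 2} = \frac{1}{3805}$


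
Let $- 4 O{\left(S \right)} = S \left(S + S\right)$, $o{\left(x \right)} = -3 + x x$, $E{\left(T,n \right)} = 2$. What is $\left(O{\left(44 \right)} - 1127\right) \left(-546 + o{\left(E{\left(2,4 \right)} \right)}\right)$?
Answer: $1141775$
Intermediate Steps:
$o{\left(x \right)} = -3 + x^{2}$
$O{\left(S \right)} = - \frac{S^{2}}{2}$ ($O{\left(S \right)} = - \frac{S \left(S + S\right)}{4} = - \frac{S 2 S}{4} = - \frac{2 S^{2}}{4} = - \frac{S^{2}}{2}$)
$\left(O{\left(44 \right)} - 1127\right) \left(-546 + o{\left(E{\left(2,4 \right)} \right)}\right) = \left(- \frac{44^{2}}{2} - 1127\right) \left(-546 - \left(3 - 2^{2}\right)\right) = \left(\left(- \frac{1}{2}\right) 1936 - 1127\right) \left(-546 + \left(-3 + 4\right)\right) = \left(-968 - 1127\right) \left(-546 + 1\right) = \left(-2095\right) \left(-545\right) = 1141775$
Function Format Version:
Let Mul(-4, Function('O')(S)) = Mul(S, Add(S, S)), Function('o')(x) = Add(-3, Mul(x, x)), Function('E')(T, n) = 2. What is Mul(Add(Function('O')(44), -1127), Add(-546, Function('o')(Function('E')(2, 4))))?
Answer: 1141775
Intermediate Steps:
Function('o')(x) = Add(-3, Pow(x, 2))
Function('O')(S) = Mul(Rational(-1, 2), Pow(S, 2)) (Function('O')(S) = Mul(Rational(-1, 4), Mul(S, Add(S, S))) = Mul(Rational(-1, 4), Mul(S, Mul(2, S))) = Mul(Rational(-1, 4), Mul(2, Pow(S, 2))) = Mul(Rational(-1, 2), Pow(S, 2)))
Mul(Add(Function('O')(44), -1127), Add(-546, Function('o')(Function('E')(2, 4)))) = Mul(Add(Mul(Rational(-1, 2), Pow(44, 2)), -1127), Add(-546, Add(-3, Pow(2, 2)))) = Mul(Add(Mul(Rational(-1, 2), 1936), -1127), Add(-546, Add(-3, 4))) = Mul(Add(-968, -1127), Add(-546, 1)) = Mul(-2095, -545) = 1141775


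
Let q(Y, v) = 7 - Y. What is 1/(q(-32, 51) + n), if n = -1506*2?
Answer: -1/2973 ≈ -0.00033636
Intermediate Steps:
n = -3012
1/(q(-32, 51) + n) = 1/((7 - 1*(-32)) - 3012) = 1/((7 + 32) - 3012) = 1/(39 - 3012) = 1/(-2973) = -1/2973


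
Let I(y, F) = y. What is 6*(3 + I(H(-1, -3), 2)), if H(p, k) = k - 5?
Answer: -30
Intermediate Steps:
H(p, k) = -5 + k
6*(3 + I(H(-1, -3), 2)) = 6*(3 + (-5 - 3)) = 6*(3 - 8) = 6*(-5) = -30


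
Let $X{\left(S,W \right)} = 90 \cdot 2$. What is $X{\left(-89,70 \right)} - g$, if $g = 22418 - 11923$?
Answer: $-10315$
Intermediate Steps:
$X{\left(S,W \right)} = 180$
$g = 10495$ ($g = 22418 - 11923 = 10495$)
$X{\left(-89,70 \right)} - g = 180 - 10495 = -10315$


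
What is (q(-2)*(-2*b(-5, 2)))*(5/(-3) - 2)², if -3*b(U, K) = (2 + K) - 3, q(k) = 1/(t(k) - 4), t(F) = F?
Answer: -121/81 ≈ -1.4938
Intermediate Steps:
q(k) = 1/(-4 + k) (q(k) = 1/(k - 4) = 1/(-4 + k))
b(U, K) = ⅓ - K/3 (b(U, K) = -((2 + K) - 3)/3 = -(-1 + K)/3 = ⅓ - K/3)
(q(-2)*(-2*b(-5, 2)))*(5/(-3) - 2)² = ((-2*(⅓ - ⅓*2))/(-4 - 2))*(5/(-3) - 2)² = ((-2*(⅓ - ⅔))/(-6))*(5*(-⅓) - 2)² = (-(-1)*(-1)/(3*3))*(-5/3 - 2)² = (-⅙*⅔)*(-11/3)² = -⅑*121/9 = -121/81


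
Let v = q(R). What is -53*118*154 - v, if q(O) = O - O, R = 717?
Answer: -963116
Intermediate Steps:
q(O) = 0
v = 0
-53*118*154 - v = -53*118*154 - 1*0 = -6254*154 + 0 = -963116 + 0 = -963116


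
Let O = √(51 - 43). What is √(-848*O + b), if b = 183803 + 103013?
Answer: 4*√(17926 - 106*√2) ≈ 533.31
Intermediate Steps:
b = 286816
O = 2*√2 (O = √8 = 2*√2 ≈ 2.8284)
√(-848*O + b) = √(-1696*√2 + 286816) = √(286816 - 1696*√2)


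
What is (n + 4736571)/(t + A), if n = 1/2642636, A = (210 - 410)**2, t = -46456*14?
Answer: -12517033041157/1613022732224 ≈ -7.7600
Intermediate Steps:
t = -650384
A = 40000 (A = (-200)**2 = 40000)
n = 1/2642636 ≈ 3.7841e-7
(n + 4736571)/(t + A) = (1/2642636 + 4736571)/(-650384 + 40000) = (12517033041157/2642636)/(-610384) = (12517033041157/2642636)*(-1/610384) = -12517033041157/1613022732224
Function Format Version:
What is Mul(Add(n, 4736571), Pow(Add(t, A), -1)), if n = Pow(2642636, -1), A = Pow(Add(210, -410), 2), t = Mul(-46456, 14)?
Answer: Rational(-12517033041157, 1613022732224) ≈ -7.7600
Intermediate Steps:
t = -650384
A = 40000 (A = Pow(-200, 2) = 40000)
n = Rational(1, 2642636) ≈ 3.7841e-7
Mul(Add(n, 4736571), Pow(Add(t, A), -1)) = Mul(Add(Rational(1, 2642636), 4736571), Pow(Add(-650384, 40000), -1)) = Mul(Rational(12517033041157, 2642636), Pow(-610384, -1)) = Mul(Rational(12517033041157, 2642636), Rational(-1, 610384)) = Rational(-12517033041157, 1613022732224)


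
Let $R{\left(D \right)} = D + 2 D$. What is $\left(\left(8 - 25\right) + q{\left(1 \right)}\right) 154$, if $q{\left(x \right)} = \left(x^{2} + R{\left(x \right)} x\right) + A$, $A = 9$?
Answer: $-616$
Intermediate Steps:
$R{\left(D \right)} = 3 D$
$q{\left(x \right)} = 9 + 4 x^{2}$ ($q{\left(x \right)} = \left(x^{2} + 3 x x\right) + 9 = \left(x^{2} + 3 x^{2}\right) + 9 = 4 x^{2} + 9 = 9 + 4 x^{2}$)
$\left(\left(8 - 25\right) + q{\left(1 \right)}\right) 154 = \left(\left(8 - 25\right) + \left(9 + 4 \cdot 1^{2}\right)\right) 154 = \left(-17 + \left(9 + 4 \cdot 1\right)\right) 154 = \left(-17 + \left(9 + 4\right)\right) 154 = \left(-17 + 13\right) 154 = \left(-4\right) 154 = -616$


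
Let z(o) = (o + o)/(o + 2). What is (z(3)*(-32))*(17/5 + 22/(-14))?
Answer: -12288/175 ≈ -70.217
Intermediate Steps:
z(o) = 2*o/(2 + o) (z(o) = (2*o)/(2 + o) = 2*o/(2 + o))
(z(3)*(-32))*(17/5 + 22/(-14)) = ((2*3/(2 + 3))*(-32))*(17/5 + 22/(-14)) = ((2*3/5)*(-32))*(17*(⅕) + 22*(-1/14)) = ((2*3*(⅕))*(-32))*(17/5 - 11/7) = ((6/5)*(-32))*(64/35) = -192/5*64/35 = -12288/175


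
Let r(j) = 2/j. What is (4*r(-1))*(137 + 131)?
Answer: -2144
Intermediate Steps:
(4*r(-1))*(137 + 131) = (4*(2/(-1)))*(137 + 131) = (4*(2*(-1)))*268 = (4*(-2))*268 = -8*268 = -2144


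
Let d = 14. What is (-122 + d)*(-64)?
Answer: 6912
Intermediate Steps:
(-122 + d)*(-64) = (-122 + 14)*(-64) = -108*(-64) = 6912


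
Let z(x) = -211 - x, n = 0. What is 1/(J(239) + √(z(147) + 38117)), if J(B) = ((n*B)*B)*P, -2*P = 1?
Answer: √37759/37759 ≈ 0.0051462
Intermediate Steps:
P = -½ (P = -½*1 = -½ ≈ -0.50000)
J(B) = 0 (J(B) = ((0*B)*B)*(-½) = (0*B)*(-½) = 0*(-½) = 0)
1/(J(239) + √(z(147) + 38117)) = 1/(0 + √((-211 - 1*147) + 38117)) = 1/(0 + √((-211 - 147) + 38117)) = 1/(0 + √(-358 + 38117)) = 1/(0 + √37759) = 1/(√37759) = √37759/37759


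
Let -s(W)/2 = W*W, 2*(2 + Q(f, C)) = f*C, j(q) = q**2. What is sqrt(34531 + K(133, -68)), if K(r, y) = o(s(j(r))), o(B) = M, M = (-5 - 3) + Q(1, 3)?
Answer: sqrt(138090)/2 ≈ 185.80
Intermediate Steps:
Q(f, C) = -2 + C*f/2 (Q(f, C) = -2 + (f*C)/2 = -2 + (C*f)/2 = -2 + C*f/2)
s(W) = -2*W**2 (s(W) = -2*W*W = -2*W**2)
M = -17/2 (M = (-5 - 3) + (-2 + (1/2)*3*1) = -8 + (-2 + 3/2) = -8 - 1/2 = -17/2 ≈ -8.5000)
o(B) = -17/2
K(r, y) = -17/2
sqrt(34531 + K(133, -68)) = sqrt(34531 - 17/2) = sqrt(69045/2) = sqrt(138090)/2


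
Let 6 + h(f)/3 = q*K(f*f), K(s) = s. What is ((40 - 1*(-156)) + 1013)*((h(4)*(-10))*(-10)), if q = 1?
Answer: 3627000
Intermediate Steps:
h(f) = -18 + 3*f**2 (h(f) = -18 + 3*(1*(f*f)) = -18 + 3*(1*f**2) = -18 + 3*f**2)
((40 - 1*(-156)) + 1013)*((h(4)*(-10))*(-10)) = ((40 - 1*(-156)) + 1013)*(((-18 + 3*4**2)*(-10))*(-10)) = ((40 + 156) + 1013)*(((-18 + 3*16)*(-10))*(-10)) = (196 + 1013)*(((-18 + 48)*(-10))*(-10)) = 1209*((30*(-10))*(-10)) = 1209*(-300*(-10)) = 1209*3000 = 3627000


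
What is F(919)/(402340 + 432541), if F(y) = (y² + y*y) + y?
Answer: 1690041/834881 ≈ 2.0243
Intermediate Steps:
F(y) = y + 2*y² (F(y) = (y² + y²) + y = 2*y² + y = y + 2*y²)
F(919)/(402340 + 432541) = (919*(1 + 2*919))/(402340 + 432541) = (919*(1 + 1838))/834881 = (919*1839)*(1/834881) = 1690041*(1/834881) = 1690041/834881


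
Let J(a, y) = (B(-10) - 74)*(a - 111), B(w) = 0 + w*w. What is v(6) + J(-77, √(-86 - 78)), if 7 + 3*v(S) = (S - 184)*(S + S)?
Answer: -16807/3 ≈ -5602.3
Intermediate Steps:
v(S) = -7/3 + 2*S*(-184 + S)/3 (v(S) = -7/3 + ((S - 184)*(S + S))/3 = -7/3 + ((-184 + S)*(2*S))/3 = -7/3 + (2*S*(-184 + S))/3 = -7/3 + 2*S*(-184 + S)/3)
B(w) = w² (B(w) = 0 + w² = w²)
J(a, y) = -2886 + 26*a (J(a, y) = ((-10)² - 74)*(a - 111) = (100 - 74)*(-111 + a) = 26*(-111 + a) = -2886 + 26*a)
v(6) + J(-77, √(-86 - 78)) = (-7/3 - 368/3*6 + (⅔)*6²) + (-2886 + 26*(-77)) = (-7/3 - 736 + (⅔)*36) + (-2886 - 2002) = (-7/3 - 736 + 24) - 4888 = -2143/3 - 4888 = -16807/3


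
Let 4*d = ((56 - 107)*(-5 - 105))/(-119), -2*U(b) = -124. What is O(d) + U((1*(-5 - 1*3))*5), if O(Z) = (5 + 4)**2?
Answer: 143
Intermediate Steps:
U(b) = 62 (U(b) = -1/2*(-124) = 62)
d = -165/14 (d = (((56 - 107)*(-5 - 105))/(-119))/4 = (-51*(-110)*(-1/119))/4 = (5610*(-1/119))/4 = (1/4)*(-330/7) = -165/14 ≈ -11.786)
O(Z) = 81 (O(Z) = 9**2 = 81)
O(d) + U((1*(-5 - 1*3))*5) = 81 + 62 = 143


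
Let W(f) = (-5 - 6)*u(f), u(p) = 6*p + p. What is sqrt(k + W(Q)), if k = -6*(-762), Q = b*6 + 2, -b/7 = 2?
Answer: sqrt(10886) ≈ 104.34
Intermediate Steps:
u(p) = 7*p
b = -14 (b = -7*2 = -14)
Q = -82 (Q = -14*6 + 2 = -84 + 2 = -82)
W(f) = -77*f (W(f) = (-5 - 6)*(7*f) = -77*f)
k = 4572
sqrt(k + W(Q)) = sqrt(4572 - 77*(-82)) = sqrt(4572 + 6314) = sqrt(10886)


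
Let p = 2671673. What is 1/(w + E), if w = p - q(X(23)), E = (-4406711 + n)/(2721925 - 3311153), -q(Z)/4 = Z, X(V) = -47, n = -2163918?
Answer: 589228/1574120334209 ≈ 3.7432e-7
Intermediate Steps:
q(Z) = -4*Z
E = 6570629/589228 (E = (-4406711 - 2163918)/(2721925 - 3311153) = -6570629/(-589228) = -6570629*(-1/589228) = 6570629/589228 ≈ 11.151)
w = 2671485 (w = 2671673 - (-4)*(-47) = 2671673 - 1*188 = 2671673 - 188 = 2671485)
1/(w + E) = 1/(2671485 + 6570629/589228) = 1/(1574120334209/589228) = 589228/1574120334209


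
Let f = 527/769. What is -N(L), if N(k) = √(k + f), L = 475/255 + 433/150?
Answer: -√92881128838/130730 ≈ -2.3312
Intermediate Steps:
f = 527/769 (f = 527*(1/769) = 527/769 ≈ 0.68531)
L = 4037/850 (L = 475*(1/255) + 433*(1/150) = 95/51 + 433/150 = 4037/850 ≈ 4.7494)
N(k) = √(527/769 + k) (N(k) = √(k + 527/769) = √(527/769 + k))
-N(L) = -√(405263 + 591361*(4037/850))/769 = -√(405263 + 2387324357/850)/769 = -√(2731797907/850)/769 = -√92881128838/170/769 = -√92881128838/130730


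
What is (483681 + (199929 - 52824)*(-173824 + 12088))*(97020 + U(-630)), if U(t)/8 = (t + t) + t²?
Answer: -77611825570621860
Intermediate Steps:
U(t) = 8*t² + 16*t (U(t) = 8*((t + t) + t²) = 8*(2*t + t²) = 8*(t² + 2*t) = 8*t² + 16*t)
(483681 + (199929 - 52824)*(-173824 + 12088))*(97020 + U(-630)) = (483681 + (199929 - 52824)*(-173824 + 12088))*(97020 + 8*(-630)*(2 - 630)) = (483681 + 147105*(-161736))*(97020 + 8*(-630)*(-628)) = (483681 - 23792174280)*(97020 + 3165120) = -23791690599*3262140 = -77611825570621860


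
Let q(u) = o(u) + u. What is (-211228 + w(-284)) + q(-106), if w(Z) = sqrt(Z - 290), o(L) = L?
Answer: -211440 + I*sqrt(574) ≈ -2.1144e+5 + 23.958*I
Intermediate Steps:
w(Z) = sqrt(-290 + Z)
q(u) = 2*u (q(u) = u + u = 2*u)
(-211228 + w(-284)) + q(-106) = (-211228 + sqrt(-290 - 284)) + 2*(-106) = (-211228 + sqrt(-574)) - 212 = (-211228 + I*sqrt(574)) - 212 = -211440 + I*sqrt(574)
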